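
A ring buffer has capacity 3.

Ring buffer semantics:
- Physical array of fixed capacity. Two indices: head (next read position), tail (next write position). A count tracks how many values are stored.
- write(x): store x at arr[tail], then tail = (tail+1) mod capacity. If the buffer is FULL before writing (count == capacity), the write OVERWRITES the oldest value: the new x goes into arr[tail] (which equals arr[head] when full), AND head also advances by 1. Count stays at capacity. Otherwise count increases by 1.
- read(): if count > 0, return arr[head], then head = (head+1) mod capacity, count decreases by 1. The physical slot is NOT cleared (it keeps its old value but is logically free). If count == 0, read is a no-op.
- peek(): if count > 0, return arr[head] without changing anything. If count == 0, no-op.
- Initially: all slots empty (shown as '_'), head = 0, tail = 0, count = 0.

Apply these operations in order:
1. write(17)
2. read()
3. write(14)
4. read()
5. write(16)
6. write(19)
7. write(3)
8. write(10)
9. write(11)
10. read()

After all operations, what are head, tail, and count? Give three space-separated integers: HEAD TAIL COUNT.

After op 1 (write(17)): arr=[17 _ _] head=0 tail=1 count=1
After op 2 (read()): arr=[17 _ _] head=1 tail=1 count=0
After op 3 (write(14)): arr=[17 14 _] head=1 tail=2 count=1
After op 4 (read()): arr=[17 14 _] head=2 tail=2 count=0
After op 5 (write(16)): arr=[17 14 16] head=2 tail=0 count=1
After op 6 (write(19)): arr=[19 14 16] head=2 tail=1 count=2
After op 7 (write(3)): arr=[19 3 16] head=2 tail=2 count=3
After op 8 (write(10)): arr=[19 3 10] head=0 tail=0 count=3
After op 9 (write(11)): arr=[11 3 10] head=1 tail=1 count=3
After op 10 (read()): arr=[11 3 10] head=2 tail=1 count=2

Answer: 2 1 2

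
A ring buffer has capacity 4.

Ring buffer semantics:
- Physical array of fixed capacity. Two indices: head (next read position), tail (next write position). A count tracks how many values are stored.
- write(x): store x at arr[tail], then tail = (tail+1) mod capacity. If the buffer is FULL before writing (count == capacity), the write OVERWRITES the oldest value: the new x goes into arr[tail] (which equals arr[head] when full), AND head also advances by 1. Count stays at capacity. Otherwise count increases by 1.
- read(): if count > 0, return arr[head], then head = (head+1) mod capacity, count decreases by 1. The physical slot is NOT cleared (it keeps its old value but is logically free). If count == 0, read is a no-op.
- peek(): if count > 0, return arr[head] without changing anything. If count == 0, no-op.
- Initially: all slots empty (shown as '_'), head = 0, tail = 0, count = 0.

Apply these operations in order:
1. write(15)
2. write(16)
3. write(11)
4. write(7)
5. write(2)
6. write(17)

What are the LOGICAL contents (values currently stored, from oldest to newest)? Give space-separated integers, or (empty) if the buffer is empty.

Answer: 11 7 2 17

Derivation:
After op 1 (write(15)): arr=[15 _ _ _] head=0 tail=1 count=1
After op 2 (write(16)): arr=[15 16 _ _] head=0 tail=2 count=2
After op 3 (write(11)): arr=[15 16 11 _] head=0 tail=3 count=3
After op 4 (write(7)): arr=[15 16 11 7] head=0 tail=0 count=4
After op 5 (write(2)): arr=[2 16 11 7] head=1 tail=1 count=4
After op 6 (write(17)): arr=[2 17 11 7] head=2 tail=2 count=4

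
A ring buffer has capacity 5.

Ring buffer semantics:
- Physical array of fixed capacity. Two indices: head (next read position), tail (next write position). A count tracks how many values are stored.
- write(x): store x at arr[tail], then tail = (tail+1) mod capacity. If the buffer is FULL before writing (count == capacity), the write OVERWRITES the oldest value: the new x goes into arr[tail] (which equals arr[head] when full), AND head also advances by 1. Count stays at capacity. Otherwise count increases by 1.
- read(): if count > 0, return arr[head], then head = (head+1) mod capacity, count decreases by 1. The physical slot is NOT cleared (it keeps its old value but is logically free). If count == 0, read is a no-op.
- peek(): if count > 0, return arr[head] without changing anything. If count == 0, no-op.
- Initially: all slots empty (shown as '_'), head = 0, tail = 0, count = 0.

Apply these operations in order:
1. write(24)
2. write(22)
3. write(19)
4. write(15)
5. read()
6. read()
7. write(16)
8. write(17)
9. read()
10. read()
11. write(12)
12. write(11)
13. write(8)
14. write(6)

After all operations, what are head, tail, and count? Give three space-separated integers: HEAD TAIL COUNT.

Answer: 0 0 5

Derivation:
After op 1 (write(24)): arr=[24 _ _ _ _] head=0 tail=1 count=1
After op 2 (write(22)): arr=[24 22 _ _ _] head=0 tail=2 count=2
After op 3 (write(19)): arr=[24 22 19 _ _] head=0 tail=3 count=3
After op 4 (write(15)): arr=[24 22 19 15 _] head=0 tail=4 count=4
After op 5 (read()): arr=[24 22 19 15 _] head=1 tail=4 count=3
After op 6 (read()): arr=[24 22 19 15 _] head=2 tail=4 count=2
After op 7 (write(16)): arr=[24 22 19 15 16] head=2 tail=0 count=3
After op 8 (write(17)): arr=[17 22 19 15 16] head=2 tail=1 count=4
After op 9 (read()): arr=[17 22 19 15 16] head=3 tail=1 count=3
After op 10 (read()): arr=[17 22 19 15 16] head=4 tail=1 count=2
After op 11 (write(12)): arr=[17 12 19 15 16] head=4 tail=2 count=3
After op 12 (write(11)): arr=[17 12 11 15 16] head=4 tail=3 count=4
After op 13 (write(8)): arr=[17 12 11 8 16] head=4 tail=4 count=5
After op 14 (write(6)): arr=[17 12 11 8 6] head=0 tail=0 count=5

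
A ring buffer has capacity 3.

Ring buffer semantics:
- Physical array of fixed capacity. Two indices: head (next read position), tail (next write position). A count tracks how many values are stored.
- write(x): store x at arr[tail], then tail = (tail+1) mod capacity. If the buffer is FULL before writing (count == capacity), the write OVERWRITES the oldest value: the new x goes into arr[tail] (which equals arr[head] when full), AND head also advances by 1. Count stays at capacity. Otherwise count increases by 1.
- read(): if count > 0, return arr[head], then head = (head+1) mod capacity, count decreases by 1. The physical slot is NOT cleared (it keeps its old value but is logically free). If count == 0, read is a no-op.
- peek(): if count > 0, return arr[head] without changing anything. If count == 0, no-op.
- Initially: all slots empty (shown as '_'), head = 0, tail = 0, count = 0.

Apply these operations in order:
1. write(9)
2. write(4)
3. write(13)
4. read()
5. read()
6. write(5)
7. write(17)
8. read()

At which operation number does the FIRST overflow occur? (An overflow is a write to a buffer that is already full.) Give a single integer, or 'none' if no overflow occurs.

After op 1 (write(9)): arr=[9 _ _] head=0 tail=1 count=1
After op 2 (write(4)): arr=[9 4 _] head=0 tail=2 count=2
After op 3 (write(13)): arr=[9 4 13] head=0 tail=0 count=3
After op 4 (read()): arr=[9 4 13] head=1 tail=0 count=2
After op 5 (read()): arr=[9 4 13] head=2 tail=0 count=1
After op 6 (write(5)): arr=[5 4 13] head=2 tail=1 count=2
After op 7 (write(17)): arr=[5 17 13] head=2 tail=2 count=3
After op 8 (read()): arr=[5 17 13] head=0 tail=2 count=2

Answer: none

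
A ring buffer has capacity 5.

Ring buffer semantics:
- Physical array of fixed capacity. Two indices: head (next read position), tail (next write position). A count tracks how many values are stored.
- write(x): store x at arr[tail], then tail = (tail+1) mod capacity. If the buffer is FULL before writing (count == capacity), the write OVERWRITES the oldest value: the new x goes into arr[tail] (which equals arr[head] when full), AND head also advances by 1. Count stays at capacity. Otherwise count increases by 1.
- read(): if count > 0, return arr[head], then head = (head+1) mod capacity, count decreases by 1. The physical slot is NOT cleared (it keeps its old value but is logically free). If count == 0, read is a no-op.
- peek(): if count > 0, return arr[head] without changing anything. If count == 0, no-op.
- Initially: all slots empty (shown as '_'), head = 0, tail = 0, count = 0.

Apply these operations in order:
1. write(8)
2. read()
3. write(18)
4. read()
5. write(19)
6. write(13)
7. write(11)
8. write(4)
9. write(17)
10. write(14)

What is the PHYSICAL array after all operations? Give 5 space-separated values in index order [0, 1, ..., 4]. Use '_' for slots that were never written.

After op 1 (write(8)): arr=[8 _ _ _ _] head=0 tail=1 count=1
After op 2 (read()): arr=[8 _ _ _ _] head=1 tail=1 count=0
After op 3 (write(18)): arr=[8 18 _ _ _] head=1 tail=2 count=1
After op 4 (read()): arr=[8 18 _ _ _] head=2 tail=2 count=0
After op 5 (write(19)): arr=[8 18 19 _ _] head=2 tail=3 count=1
After op 6 (write(13)): arr=[8 18 19 13 _] head=2 tail=4 count=2
After op 7 (write(11)): arr=[8 18 19 13 11] head=2 tail=0 count=3
After op 8 (write(4)): arr=[4 18 19 13 11] head=2 tail=1 count=4
After op 9 (write(17)): arr=[4 17 19 13 11] head=2 tail=2 count=5
After op 10 (write(14)): arr=[4 17 14 13 11] head=3 tail=3 count=5

Answer: 4 17 14 13 11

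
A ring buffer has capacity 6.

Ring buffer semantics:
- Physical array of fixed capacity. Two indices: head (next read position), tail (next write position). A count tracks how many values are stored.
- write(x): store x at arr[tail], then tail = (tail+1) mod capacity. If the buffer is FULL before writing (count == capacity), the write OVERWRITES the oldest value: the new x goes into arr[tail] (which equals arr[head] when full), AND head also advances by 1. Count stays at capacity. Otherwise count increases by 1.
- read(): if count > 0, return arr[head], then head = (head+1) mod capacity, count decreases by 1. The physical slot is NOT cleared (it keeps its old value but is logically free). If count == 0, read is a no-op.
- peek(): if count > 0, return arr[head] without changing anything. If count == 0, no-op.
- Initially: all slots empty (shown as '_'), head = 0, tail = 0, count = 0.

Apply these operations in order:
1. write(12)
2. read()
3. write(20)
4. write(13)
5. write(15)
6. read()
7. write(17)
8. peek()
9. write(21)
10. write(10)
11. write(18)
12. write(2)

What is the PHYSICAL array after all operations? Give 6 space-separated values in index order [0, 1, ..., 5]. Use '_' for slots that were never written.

After op 1 (write(12)): arr=[12 _ _ _ _ _] head=0 tail=1 count=1
After op 2 (read()): arr=[12 _ _ _ _ _] head=1 tail=1 count=0
After op 3 (write(20)): arr=[12 20 _ _ _ _] head=1 tail=2 count=1
After op 4 (write(13)): arr=[12 20 13 _ _ _] head=1 tail=3 count=2
After op 5 (write(15)): arr=[12 20 13 15 _ _] head=1 tail=4 count=3
After op 6 (read()): arr=[12 20 13 15 _ _] head=2 tail=4 count=2
After op 7 (write(17)): arr=[12 20 13 15 17 _] head=2 tail=5 count=3
After op 8 (peek()): arr=[12 20 13 15 17 _] head=2 tail=5 count=3
After op 9 (write(21)): arr=[12 20 13 15 17 21] head=2 tail=0 count=4
After op 10 (write(10)): arr=[10 20 13 15 17 21] head=2 tail=1 count=5
After op 11 (write(18)): arr=[10 18 13 15 17 21] head=2 tail=2 count=6
After op 12 (write(2)): arr=[10 18 2 15 17 21] head=3 tail=3 count=6

Answer: 10 18 2 15 17 21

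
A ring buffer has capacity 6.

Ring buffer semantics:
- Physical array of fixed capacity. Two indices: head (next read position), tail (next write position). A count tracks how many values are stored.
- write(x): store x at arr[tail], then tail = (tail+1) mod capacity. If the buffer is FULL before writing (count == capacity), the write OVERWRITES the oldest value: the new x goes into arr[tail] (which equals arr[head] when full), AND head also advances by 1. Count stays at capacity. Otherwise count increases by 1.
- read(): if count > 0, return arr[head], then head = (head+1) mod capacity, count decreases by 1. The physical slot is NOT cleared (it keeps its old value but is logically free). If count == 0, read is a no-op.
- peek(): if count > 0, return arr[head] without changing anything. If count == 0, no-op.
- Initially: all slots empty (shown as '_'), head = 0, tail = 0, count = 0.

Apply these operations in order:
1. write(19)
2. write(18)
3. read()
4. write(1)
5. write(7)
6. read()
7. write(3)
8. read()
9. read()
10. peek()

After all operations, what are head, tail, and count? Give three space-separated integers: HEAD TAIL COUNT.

Answer: 4 5 1

Derivation:
After op 1 (write(19)): arr=[19 _ _ _ _ _] head=0 tail=1 count=1
After op 2 (write(18)): arr=[19 18 _ _ _ _] head=0 tail=2 count=2
After op 3 (read()): arr=[19 18 _ _ _ _] head=1 tail=2 count=1
After op 4 (write(1)): arr=[19 18 1 _ _ _] head=1 tail=3 count=2
After op 5 (write(7)): arr=[19 18 1 7 _ _] head=1 tail=4 count=3
After op 6 (read()): arr=[19 18 1 7 _ _] head=2 tail=4 count=2
After op 7 (write(3)): arr=[19 18 1 7 3 _] head=2 tail=5 count=3
After op 8 (read()): arr=[19 18 1 7 3 _] head=3 tail=5 count=2
After op 9 (read()): arr=[19 18 1 7 3 _] head=4 tail=5 count=1
After op 10 (peek()): arr=[19 18 1 7 3 _] head=4 tail=5 count=1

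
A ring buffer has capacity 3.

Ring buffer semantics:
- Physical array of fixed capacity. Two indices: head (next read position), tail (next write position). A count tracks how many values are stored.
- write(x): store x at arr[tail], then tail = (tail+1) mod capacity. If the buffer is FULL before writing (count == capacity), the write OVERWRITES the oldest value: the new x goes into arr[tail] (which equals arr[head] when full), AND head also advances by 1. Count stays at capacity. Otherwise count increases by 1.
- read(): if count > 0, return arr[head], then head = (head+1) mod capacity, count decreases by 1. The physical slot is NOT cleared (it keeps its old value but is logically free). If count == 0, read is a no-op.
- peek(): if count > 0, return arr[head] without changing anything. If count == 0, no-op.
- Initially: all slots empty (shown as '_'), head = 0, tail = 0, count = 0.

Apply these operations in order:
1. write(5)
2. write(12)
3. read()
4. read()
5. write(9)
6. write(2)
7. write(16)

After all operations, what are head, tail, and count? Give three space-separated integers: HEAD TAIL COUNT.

Answer: 2 2 3

Derivation:
After op 1 (write(5)): arr=[5 _ _] head=0 tail=1 count=1
After op 2 (write(12)): arr=[5 12 _] head=0 tail=2 count=2
After op 3 (read()): arr=[5 12 _] head=1 tail=2 count=1
After op 4 (read()): arr=[5 12 _] head=2 tail=2 count=0
After op 5 (write(9)): arr=[5 12 9] head=2 tail=0 count=1
After op 6 (write(2)): arr=[2 12 9] head=2 tail=1 count=2
After op 7 (write(16)): arr=[2 16 9] head=2 tail=2 count=3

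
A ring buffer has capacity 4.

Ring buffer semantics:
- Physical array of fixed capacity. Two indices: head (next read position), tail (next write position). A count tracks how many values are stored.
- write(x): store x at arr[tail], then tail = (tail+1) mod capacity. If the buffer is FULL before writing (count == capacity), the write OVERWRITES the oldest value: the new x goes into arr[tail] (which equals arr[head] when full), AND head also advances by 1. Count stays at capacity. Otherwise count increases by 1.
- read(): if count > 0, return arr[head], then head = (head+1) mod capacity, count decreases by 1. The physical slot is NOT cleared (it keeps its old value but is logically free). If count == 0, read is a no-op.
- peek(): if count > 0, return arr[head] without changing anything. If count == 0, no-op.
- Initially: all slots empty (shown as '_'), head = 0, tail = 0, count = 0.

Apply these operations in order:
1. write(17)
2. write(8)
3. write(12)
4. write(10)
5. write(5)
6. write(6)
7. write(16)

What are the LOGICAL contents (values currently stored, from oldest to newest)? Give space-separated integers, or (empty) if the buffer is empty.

Answer: 10 5 6 16

Derivation:
After op 1 (write(17)): arr=[17 _ _ _] head=0 tail=1 count=1
After op 2 (write(8)): arr=[17 8 _ _] head=0 tail=2 count=2
After op 3 (write(12)): arr=[17 8 12 _] head=0 tail=3 count=3
After op 4 (write(10)): arr=[17 8 12 10] head=0 tail=0 count=4
After op 5 (write(5)): arr=[5 8 12 10] head=1 tail=1 count=4
After op 6 (write(6)): arr=[5 6 12 10] head=2 tail=2 count=4
After op 7 (write(16)): arr=[5 6 16 10] head=3 tail=3 count=4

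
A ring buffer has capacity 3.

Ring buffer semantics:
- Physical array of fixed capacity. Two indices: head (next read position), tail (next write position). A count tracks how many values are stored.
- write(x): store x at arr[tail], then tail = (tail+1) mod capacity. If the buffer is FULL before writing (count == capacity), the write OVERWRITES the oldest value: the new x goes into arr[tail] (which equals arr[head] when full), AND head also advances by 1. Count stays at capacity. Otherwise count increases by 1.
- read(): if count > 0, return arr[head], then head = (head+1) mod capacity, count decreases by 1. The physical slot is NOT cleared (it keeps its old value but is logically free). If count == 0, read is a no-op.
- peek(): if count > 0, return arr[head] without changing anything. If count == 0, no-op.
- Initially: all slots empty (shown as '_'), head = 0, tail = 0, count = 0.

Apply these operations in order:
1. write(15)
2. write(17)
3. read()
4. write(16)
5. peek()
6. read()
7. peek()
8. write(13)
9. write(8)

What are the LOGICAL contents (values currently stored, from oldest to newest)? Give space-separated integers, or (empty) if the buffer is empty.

After op 1 (write(15)): arr=[15 _ _] head=0 tail=1 count=1
After op 2 (write(17)): arr=[15 17 _] head=0 tail=2 count=2
After op 3 (read()): arr=[15 17 _] head=1 tail=2 count=1
After op 4 (write(16)): arr=[15 17 16] head=1 tail=0 count=2
After op 5 (peek()): arr=[15 17 16] head=1 tail=0 count=2
After op 6 (read()): arr=[15 17 16] head=2 tail=0 count=1
After op 7 (peek()): arr=[15 17 16] head=2 tail=0 count=1
After op 8 (write(13)): arr=[13 17 16] head=2 tail=1 count=2
After op 9 (write(8)): arr=[13 8 16] head=2 tail=2 count=3

Answer: 16 13 8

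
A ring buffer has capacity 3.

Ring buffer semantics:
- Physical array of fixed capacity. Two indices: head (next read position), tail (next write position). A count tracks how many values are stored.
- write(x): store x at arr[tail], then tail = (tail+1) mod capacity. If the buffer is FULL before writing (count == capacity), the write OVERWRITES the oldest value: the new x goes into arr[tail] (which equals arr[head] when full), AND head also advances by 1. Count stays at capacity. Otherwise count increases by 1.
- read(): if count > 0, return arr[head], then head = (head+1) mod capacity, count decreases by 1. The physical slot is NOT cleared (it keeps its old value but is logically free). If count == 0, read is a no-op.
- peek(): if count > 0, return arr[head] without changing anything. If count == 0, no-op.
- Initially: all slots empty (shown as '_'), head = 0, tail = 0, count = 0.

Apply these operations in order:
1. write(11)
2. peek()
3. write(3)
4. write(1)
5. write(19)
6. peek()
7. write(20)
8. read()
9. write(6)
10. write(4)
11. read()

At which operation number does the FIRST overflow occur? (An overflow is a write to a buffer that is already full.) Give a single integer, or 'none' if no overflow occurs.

Answer: 5

Derivation:
After op 1 (write(11)): arr=[11 _ _] head=0 tail=1 count=1
After op 2 (peek()): arr=[11 _ _] head=0 tail=1 count=1
After op 3 (write(3)): arr=[11 3 _] head=0 tail=2 count=2
After op 4 (write(1)): arr=[11 3 1] head=0 tail=0 count=3
After op 5 (write(19)): arr=[19 3 1] head=1 tail=1 count=3
After op 6 (peek()): arr=[19 3 1] head=1 tail=1 count=3
After op 7 (write(20)): arr=[19 20 1] head=2 tail=2 count=3
After op 8 (read()): arr=[19 20 1] head=0 tail=2 count=2
After op 9 (write(6)): arr=[19 20 6] head=0 tail=0 count=3
After op 10 (write(4)): arr=[4 20 6] head=1 tail=1 count=3
After op 11 (read()): arr=[4 20 6] head=2 tail=1 count=2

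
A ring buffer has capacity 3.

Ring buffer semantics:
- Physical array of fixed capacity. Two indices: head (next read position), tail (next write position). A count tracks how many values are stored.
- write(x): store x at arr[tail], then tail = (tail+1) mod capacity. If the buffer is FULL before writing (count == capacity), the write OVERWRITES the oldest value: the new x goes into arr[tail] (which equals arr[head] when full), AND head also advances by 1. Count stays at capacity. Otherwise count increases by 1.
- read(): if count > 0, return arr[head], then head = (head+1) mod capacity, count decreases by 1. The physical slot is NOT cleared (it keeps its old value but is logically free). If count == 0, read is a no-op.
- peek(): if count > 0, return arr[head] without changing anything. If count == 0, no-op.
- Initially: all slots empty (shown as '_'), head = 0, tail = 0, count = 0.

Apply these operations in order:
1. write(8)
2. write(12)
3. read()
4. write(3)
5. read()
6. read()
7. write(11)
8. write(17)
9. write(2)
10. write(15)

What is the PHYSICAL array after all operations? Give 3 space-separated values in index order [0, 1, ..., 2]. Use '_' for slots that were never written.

After op 1 (write(8)): arr=[8 _ _] head=0 tail=1 count=1
After op 2 (write(12)): arr=[8 12 _] head=0 tail=2 count=2
After op 3 (read()): arr=[8 12 _] head=1 tail=2 count=1
After op 4 (write(3)): arr=[8 12 3] head=1 tail=0 count=2
After op 5 (read()): arr=[8 12 3] head=2 tail=0 count=1
After op 6 (read()): arr=[8 12 3] head=0 tail=0 count=0
After op 7 (write(11)): arr=[11 12 3] head=0 tail=1 count=1
After op 8 (write(17)): arr=[11 17 3] head=0 tail=2 count=2
After op 9 (write(2)): arr=[11 17 2] head=0 tail=0 count=3
After op 10 (write(15)): arr=[15 17 2] head=1 tail=1 count=3

Answer: 15 17 2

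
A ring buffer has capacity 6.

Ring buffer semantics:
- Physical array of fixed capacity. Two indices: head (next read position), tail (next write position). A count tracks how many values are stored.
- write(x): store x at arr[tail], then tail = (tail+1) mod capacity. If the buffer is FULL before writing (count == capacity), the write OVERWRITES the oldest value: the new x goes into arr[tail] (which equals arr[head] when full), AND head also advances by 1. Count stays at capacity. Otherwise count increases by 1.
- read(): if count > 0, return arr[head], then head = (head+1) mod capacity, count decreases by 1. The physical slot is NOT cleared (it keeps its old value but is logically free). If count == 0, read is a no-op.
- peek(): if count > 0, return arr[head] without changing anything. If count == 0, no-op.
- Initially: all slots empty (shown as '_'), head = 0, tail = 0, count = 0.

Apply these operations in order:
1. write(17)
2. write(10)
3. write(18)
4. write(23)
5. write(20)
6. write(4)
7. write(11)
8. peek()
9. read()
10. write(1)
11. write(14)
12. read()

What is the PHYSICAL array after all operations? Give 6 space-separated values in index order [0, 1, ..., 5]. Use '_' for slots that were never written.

After op 1 (write(17)): arr=[17 _ _ _ _ _] head=0 tail=1 count=1
After op 2 (write(10)): arr=[17 10 _ _ _ _] head=0 tail=2 count=2
After op 3 (write(18)): arr=[17 10 18 _ _ _] head=0 tail=3 count=3
After op 4 (write(23)): arr=[17 10 18 23 _ _] head=0 tail=4 count=4
After op 5 (write(20)): arr=[17 10 18 23 20 _] head=0 tail=5 count=5
After op 6 (write(4)): arr=[17 10 18 23 20 4] head=0 tail=0 count=6
After op 7 (write(11)): arr=[11 10 18 23 20 4] head=1 tail=1 count=6
After op 8 (peek()): arr=[11 10 18 23 20 4] head=1 tail=1 count=6
After op 9 (read()): arr=[11 10 18 23 20 4] head=2 tail=1 count=5
After op 10 (write(1)): arr=[11 1 18 23 20 4] head=2 tail=2 count=6
After op 11 (write(14)): arr=[11 1 14 23 20 4] head=3 tail=3 count=6
After op 12 (read()): arr=[11 1 14 23 20 4] head=4 tail=3 count=5

Answer: 11 1 14 23 20 4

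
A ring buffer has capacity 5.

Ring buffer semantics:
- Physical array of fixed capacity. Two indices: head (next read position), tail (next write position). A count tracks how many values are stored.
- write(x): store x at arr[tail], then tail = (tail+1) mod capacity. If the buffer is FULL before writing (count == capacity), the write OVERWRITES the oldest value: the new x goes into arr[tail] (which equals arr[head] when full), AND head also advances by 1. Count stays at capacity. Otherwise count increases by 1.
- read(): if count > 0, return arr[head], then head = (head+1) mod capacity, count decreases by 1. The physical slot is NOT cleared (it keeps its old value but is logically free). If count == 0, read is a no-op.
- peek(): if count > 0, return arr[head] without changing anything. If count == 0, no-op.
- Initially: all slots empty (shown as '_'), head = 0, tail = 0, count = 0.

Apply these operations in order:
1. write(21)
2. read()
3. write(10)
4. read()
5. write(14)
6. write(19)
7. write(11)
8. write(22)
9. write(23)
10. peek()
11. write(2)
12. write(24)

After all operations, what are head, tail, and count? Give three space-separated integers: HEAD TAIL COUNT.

After op 1 (write(21)): arr=[21 _ _ _ _] head=0 tail=1 count=1
After op 2 (read()): arr=[21 _ _ _ _] head=1 tail=1 count=0
After op 3 (write(10)): arr=[21 10 _ _ _] head=1 tail=2 count=1
After op 4 (read()): arr=[21 10 _ _ _] head=2 tail=2 count=0
After op 5 (write(14)): arr=[21 10 14 _ _] head=2 tail=3 count=1
After op 6 (write(19)): arr=[21 10 14 19 _] head=2 tail=4 count=2
After op 7 (write(11)): arr=[21 10 14 19 11] head=2 tail=0 count=3
After op 8 (write(22)): arr=[22 10 14 19 11] head=2 tail=1 count=4
After op 9 (write(23)): arr=[22 23 14 19 11] head=2 tail=2 count=5
After op 10 (peek()): arr=[22 23 14 19 11] head=2 tail=2 count=5
After op 11 (write(2)): arr=[22 23 2 19 11] head=3 tail=3 count=5
After op 12 (write(24)): arr=[22 23 2 24 11] head=4 tail=4 count=5

Answer: 4 4 5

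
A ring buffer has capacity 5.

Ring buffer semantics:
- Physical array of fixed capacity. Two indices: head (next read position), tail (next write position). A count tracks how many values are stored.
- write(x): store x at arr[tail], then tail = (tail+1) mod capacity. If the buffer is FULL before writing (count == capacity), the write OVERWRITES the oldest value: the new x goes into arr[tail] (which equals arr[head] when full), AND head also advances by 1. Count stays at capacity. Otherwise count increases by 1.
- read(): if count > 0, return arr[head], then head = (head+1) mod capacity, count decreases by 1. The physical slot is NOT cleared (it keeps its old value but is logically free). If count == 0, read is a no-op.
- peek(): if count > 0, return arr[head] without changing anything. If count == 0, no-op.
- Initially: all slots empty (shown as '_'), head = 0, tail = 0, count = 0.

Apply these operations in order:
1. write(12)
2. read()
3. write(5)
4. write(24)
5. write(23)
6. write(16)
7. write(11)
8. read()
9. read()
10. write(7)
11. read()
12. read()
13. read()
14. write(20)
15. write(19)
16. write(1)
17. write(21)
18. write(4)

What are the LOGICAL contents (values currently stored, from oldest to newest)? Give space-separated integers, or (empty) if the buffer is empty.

After op 1 (write(12)): arr=[12 _ _ _ _] head=0 tail=1 count=1
After op 2 (read()): arr=[12 _ _ _ _] head=1 tail=1 count=0
After op 3 (write(5)): arr=[12 5 _ _ _] head=1 tail=2 count=1
After op 4 (write(24)): arr=[12 5 24 _ _] head=1 tail=3 count=2
After op 5 (write(23)): arr=[12 5 24 23 _] head=1 tail=4 count=3
After op 6 (write(16)): arr=[12 5 24 23 16] head=1 tail=0 count=4
After op 7 (write(11)): arr=[11 5 24 23 16] head=1 tail=1 count=5
After op 8 (read()): arr=[11 5 24 23 16] head=2 tail=1 count=4
After op 9 (read()): arr=[11 5 24 23 16] head=3 tail=1 count=3
After op 10 (write(7)): arr=[11 7 24 23 16] head=3 tail=2 count=4
After op 11 (read()): arr=[11 7 24 23 16] head=4 tail=2 count=3
After op 12 (read()): arr=[11 7 24 23 16] head=0 tail=2 count=2
After op 13 (read()): arr=[11 7 24 23 16] head=1 tail=2 count=1
After op 14 (write(20)): arr=[11 7 20 23 16] head=1 tail=3 count=2
After op 15 (write(19)): arr=[11 7 20 19 16] head=1 tail=4 count=3
After op 16 (write(1)): arr=[11 7 20 19 1] head=1 tail=0 count=4
After op 17 (write(21)): arr=[21 7 20 19 1] head=1 tail=1 count=5
After op 18 (write(4)): arr=[21 4 20 19 1] head=2 tail=2 count=5

Answer: 20 19 1 21 4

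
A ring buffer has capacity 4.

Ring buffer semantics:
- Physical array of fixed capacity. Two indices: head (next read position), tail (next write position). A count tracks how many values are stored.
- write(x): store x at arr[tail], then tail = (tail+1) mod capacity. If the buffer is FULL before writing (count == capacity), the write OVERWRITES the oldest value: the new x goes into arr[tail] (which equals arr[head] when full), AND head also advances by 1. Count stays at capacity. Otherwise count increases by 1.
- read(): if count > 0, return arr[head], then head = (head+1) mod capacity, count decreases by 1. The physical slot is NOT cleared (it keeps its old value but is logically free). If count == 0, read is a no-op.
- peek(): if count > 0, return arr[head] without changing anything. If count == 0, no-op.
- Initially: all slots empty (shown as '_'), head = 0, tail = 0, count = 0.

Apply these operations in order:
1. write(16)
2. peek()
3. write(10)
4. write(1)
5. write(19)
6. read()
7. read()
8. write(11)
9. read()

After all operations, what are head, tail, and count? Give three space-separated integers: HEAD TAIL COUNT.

Answer: 3 1 2

Derivation:
After op 1 (write(16)): arr=[16 _ _ _] head=0 tail=1 count=1
After op 2 (peek()): arr=[16 _ _ _] head=0 tail=1 count=1
After op 3 (write(10)): arr=[16 10 _ _] head=0 tail=2 count=2
After op 4 (write(1)): arr=[16 10 1 _] head=0 tail=3 count=3
After op 5 (write(19)): arr=[16 10 1 19] head=0 tail=0 count=4
After op 6 (read()): arr=[16 10 1 19] head=1 tail=0 count=3
After op 7 (read()): arr=[16 10 1 19] head=2 tail=0 count=2
After op 8 (write(11)): arr=[11 10 1 19] head=2 tail=1 count=3
After op 9 (read()): arr=[11 10 1 19] head=3 tail=1 count=2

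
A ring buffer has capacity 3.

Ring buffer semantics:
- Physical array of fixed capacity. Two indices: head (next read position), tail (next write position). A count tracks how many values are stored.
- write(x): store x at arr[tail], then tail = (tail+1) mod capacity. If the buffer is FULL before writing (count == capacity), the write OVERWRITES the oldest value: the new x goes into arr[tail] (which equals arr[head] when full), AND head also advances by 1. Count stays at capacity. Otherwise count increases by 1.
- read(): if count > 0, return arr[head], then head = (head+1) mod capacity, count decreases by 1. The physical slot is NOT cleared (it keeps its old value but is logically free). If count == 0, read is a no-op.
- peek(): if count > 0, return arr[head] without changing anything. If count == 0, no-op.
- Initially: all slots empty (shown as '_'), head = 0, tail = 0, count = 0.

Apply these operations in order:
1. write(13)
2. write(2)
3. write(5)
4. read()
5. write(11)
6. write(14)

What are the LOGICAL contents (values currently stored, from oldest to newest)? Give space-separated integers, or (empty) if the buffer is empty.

After op 1 (write(13)): arr=[13 _ _] head=0 tail=1 count=1
After op 2 (write(2)): arr=[13 2 _] head=0 tail=2 count=2
After op 3 (write(5)): arr=[13 2 5] head=0 tail=0 count=3
After op 4 (read()): arr=[13 2 5] head=1 tail=0 count=2
After op 5 (write(11)): arr=[11 2 5] head=1 tail=1 count=3
After op 6 (write(14)): arr=[11 14 5] head=2 tail=2 count=3

Answer: 5 11 14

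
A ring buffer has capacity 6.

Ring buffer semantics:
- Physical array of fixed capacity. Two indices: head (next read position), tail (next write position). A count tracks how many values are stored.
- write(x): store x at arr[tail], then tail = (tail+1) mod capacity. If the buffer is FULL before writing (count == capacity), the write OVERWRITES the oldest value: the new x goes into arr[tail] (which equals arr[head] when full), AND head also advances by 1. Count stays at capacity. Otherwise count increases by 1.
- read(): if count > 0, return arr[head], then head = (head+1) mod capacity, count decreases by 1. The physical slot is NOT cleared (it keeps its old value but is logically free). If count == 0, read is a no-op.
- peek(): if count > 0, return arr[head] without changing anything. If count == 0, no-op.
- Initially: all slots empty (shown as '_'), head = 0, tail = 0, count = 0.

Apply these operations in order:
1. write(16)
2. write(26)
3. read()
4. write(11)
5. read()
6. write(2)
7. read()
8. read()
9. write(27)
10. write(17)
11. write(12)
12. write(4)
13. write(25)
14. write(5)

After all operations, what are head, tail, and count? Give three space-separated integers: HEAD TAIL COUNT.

After op 1 (write(16)): arr=[16 _ _ _ _ _] head=0 tail=1 count=1
After op 2 (write(26)): arr=[16 26 _ _ _ _] head=0 tail=2 count=2
After op 3 (read()): arr=[16 26 _ _ _ _] head=1 tail=2 count=1
After op 4 (write(11)): arr=[16 26 11 _ _ _] head=1 tail=3 count=2
After op 5 (read()): arr=[16 26 11 _ _ _] head=2 tail=3 count=1
After op 6 (write(2)): arr=[16 26 11 2 _ _] head=2 tail=4 count=2
After op 7 (read()): arr=[16 26 11 2 _ _] head=3 tail=4 count=1
After op 8 (read()): arr=[16 26 11 2 _ _] head=4 tail=4 count=0
After op 9 (write(27)): arr=[16 26 11 2 27 _] head=4 tail=5 count=1
After op 10 (write(17)): arr=[16 26 11 2 27 17] head=4 tail=0 count=2
After op 11 (write(12)): arr=[12 26 11 2 27 17] head=4 tail=1 count=3
After op 12 (write(4)): arr=[12 4 11 2 27 17] head=4 tail=2 count=4
After op 13 (write(25)): arr=[12 4 25 2 27 17] head=4 tail=3 count=5
After op 14 (write(5)): arr=[12 4 25 5 27 17] head=4 tail=4 count=6

Answer: 4 4 6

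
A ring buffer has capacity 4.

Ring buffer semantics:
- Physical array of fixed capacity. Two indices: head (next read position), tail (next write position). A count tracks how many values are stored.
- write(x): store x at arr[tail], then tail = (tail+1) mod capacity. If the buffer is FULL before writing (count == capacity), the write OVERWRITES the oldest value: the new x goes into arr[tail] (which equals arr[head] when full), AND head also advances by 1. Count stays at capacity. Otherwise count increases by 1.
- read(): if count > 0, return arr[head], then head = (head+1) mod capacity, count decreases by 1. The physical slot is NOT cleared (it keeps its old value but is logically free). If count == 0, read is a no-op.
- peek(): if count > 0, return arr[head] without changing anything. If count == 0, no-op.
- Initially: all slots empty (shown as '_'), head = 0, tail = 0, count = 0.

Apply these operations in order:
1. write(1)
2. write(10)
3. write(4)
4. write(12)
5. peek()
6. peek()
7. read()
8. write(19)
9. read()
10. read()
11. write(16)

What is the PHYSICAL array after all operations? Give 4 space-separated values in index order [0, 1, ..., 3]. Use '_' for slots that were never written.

Answer: 19 16 4 12

Derivation:
After op 1 (write(1)): arr=[1 _ _ _] head=0 tail=1 count=1
After op 2 (write(10)): arr=[1 10 _ _] head=0 tail=2 count=2
After op 3 (write(4)): arr=[1 10 4 _] head=0 tail=3 count=3
After op 4 (write(12)): arr=[1 10 4 12] head=0 tail=0 count=4
After op 5 (peek()): arr=[1 10 4 12] head=0 tail=0 count=4
After op 6 (peek()): arr=[1 10 4 12] head=0 tail=0 count=4
After op 7 (read()): arr=[1 10 4 12] head=1 tail=0 count=3
After op 8 (write(19)): arr=[19 10 4 12] head=1 tail=1 count=4
After op 9 (read()): arr=[19 10 4 12] head=2 tail=1 count=3
After op 10 (read()): arr=[19 10 4 12] head=3 tail=1 count=2
After op 11 (write(16)): arr=[19 16 4 12] head=3 tail=2 count=3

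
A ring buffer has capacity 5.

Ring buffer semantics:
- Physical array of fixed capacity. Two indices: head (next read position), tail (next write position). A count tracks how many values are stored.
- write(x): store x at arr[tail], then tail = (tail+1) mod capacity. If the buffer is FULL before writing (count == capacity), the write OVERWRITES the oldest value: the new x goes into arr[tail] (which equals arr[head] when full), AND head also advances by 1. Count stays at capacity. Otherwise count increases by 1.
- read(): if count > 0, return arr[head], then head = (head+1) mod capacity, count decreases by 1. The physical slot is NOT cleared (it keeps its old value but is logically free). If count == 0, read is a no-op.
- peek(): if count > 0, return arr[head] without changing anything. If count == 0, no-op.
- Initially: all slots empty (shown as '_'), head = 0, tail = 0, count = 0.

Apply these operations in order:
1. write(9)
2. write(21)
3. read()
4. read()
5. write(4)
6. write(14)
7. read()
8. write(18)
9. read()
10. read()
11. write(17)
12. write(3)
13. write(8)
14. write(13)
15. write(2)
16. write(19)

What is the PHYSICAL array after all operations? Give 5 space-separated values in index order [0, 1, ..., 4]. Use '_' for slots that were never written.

Answer: 19 3 8 13 2

Derivation:
After op 1 (write(9)): arr=[9 _ _ _ _] head=0 tail=1 count=1
After op 2 (write(21)): arr=[9 21 _ _ _] head=0 tail=2 count=2
After op 3 (read()): arr=[9 21 _ _ _] head=1 tail=2 count=1
After op 4 (read()): arr=[9 21 _ _ _] head=2 tail=2 count=0
After op 5 (write(4)): arr=[9 21 4 _ _] head=2 tail=3 count=1
After op 6 (write(14)): arr=[9 21 4 14 _] head=2 tail=4 count=2
After op 7 (read()): arr=[9 21 4 14 _] head=3 tail=4 count=1
After op 8 (write(18)): arr=[9 21 4 14 18] head=3 tail=0 count=2
After op 9 (read()): arr=[9 21 4 14 18] head=4 tail=0 count=1
After op 10 (read()): arr=[9 21 4 14 18] head=0 tail=0 count=0
After op 11 (write(17)): arr=[17 21 4 14 18] head=0 tail=1 count=1
After op 12 (write(3)): arr=[17 3 4 14 18] head=0 tail=2 count=2
After op 13 (write(8)): arr=[17 3 8 14 18] head=0 tail=3 count=3
After op 14 (write(13)): arr=[17 3 8 13 18] head=0 tail=4 count=4
After op 15 (write(2)): arr=[17 3 8 13 2] head=0 tail=0 count=5
After op 16 (write(19)): arr=[19 3 8 13 2] head=1 tail=1 count=5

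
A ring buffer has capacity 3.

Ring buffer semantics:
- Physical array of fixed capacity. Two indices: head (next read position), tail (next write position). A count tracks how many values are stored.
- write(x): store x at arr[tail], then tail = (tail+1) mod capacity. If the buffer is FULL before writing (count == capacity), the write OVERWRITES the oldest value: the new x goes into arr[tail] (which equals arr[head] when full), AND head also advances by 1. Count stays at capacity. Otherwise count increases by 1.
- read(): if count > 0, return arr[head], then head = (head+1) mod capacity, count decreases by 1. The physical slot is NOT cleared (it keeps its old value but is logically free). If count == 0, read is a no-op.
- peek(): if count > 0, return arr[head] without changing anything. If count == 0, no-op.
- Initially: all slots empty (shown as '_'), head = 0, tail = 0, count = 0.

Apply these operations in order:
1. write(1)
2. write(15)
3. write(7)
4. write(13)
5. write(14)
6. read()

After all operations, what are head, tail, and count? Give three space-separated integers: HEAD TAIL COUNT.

After op 1 (write(1)): arr=[1 _ _] head=0 tail=1 count=1
After op 2 (write(15)): arr=[1 15 _] head=0 tail=2 count=2
After op 3 (write(7)): arr=[1 15 7] head=0 tail=0 count=3
After op 4 (write(13)): arr=[13 15 7] head=1 tail=1 count=3
After op 5 (write(14)): arr=[13 14 7] head=2 tail=2 count=3
After op 6 (read()): arr=[13 14 7] head=0 tail=2 count=2

Answer: 0 2 2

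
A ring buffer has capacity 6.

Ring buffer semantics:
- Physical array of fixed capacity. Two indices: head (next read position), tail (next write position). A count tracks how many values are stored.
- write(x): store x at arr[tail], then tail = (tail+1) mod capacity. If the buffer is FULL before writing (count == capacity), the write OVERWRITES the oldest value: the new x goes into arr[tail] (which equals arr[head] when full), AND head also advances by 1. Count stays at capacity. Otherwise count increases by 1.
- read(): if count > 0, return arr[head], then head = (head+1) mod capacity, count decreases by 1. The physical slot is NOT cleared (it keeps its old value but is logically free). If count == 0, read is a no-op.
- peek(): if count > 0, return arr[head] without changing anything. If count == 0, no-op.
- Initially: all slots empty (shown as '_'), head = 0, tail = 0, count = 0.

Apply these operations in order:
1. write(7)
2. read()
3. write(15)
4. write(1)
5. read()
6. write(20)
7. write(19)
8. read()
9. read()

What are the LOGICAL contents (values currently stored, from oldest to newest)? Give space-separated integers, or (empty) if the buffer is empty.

After op 1 (write(7)): arr=[7 _ _ _ _ _] head=0 tail=1 count=1
After op 2 (read()): arr=[7 _ _ _ _ _] head=1 tail=1 count=0
After op 3 (write(15)): arr=[7 15 _ _ _ _] head=1 tail=2 count=1
After op 4 (write(1)): arr=[7 15 1 _ _ _] head=1 tail=3 count=2
After op 5 (read()): arr=[7 15 1 _ _ _] head=2 tail=3 count=1
After op 6 (write(20)): arr=[7 15 1 20 _ _] head=2 tail=4 count=2
After op 7 (write(19)): arr=[7 15 1 20 19 _] head=2 tail=5 count=3
After op 8 (read()): arr=[7 15 1 20 19 _] head=3 tail=5 count=2
After op 9 (read()): arr=[7 15 1 20 19 _] head=4 tail=5 count=1

Answer: 19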